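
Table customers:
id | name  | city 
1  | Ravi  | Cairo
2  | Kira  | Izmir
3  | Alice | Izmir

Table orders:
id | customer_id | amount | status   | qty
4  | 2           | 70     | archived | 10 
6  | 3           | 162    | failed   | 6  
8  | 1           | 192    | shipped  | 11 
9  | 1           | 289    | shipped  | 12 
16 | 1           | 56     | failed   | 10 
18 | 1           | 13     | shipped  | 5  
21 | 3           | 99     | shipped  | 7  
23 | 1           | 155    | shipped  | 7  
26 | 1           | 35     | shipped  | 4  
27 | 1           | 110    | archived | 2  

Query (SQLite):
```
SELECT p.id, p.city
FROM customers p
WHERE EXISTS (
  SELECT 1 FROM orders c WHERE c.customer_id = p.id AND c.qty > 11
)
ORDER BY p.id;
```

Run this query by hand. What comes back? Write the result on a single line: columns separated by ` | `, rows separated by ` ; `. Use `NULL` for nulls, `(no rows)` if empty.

1 | Cairo

For each customers row, check whether any orders with matching customer_id has qty > 11.
Keep rows where that is true.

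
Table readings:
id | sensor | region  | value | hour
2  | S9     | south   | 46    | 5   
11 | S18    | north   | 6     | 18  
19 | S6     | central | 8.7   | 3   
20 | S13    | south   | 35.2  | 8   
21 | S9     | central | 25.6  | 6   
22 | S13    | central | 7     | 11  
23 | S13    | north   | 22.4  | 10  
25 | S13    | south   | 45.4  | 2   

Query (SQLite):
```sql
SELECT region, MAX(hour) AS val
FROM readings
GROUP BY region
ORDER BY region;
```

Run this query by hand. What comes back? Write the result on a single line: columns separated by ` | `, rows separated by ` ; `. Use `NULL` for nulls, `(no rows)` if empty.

Partition readings by region; compute MAX(hour) within each group.
  central: ids {19, 21, 22} → MAX(hour)=11
  north: ids {11, 23} → MAX(hour)=18
  south: ids {2, 20, 25} → MAX(hour)=8

central | 11 ; north | 18 ; south | 8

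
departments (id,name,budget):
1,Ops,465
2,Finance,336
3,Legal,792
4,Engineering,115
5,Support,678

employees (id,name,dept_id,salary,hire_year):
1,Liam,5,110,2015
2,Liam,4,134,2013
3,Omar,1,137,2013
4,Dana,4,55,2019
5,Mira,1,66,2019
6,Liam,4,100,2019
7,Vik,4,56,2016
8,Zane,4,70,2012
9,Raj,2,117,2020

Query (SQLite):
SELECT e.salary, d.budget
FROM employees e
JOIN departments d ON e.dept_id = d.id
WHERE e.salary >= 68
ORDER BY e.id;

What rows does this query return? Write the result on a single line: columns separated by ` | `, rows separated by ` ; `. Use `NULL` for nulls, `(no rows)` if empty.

110 | 678 ; 134 | 115 ; 137 | 465 ; 100 | 115 ; 70 | 115 ; 117 | 336

Each employees row matches the departments row where dept_id = departments.id.
Then keep rows with e.salary >= 68.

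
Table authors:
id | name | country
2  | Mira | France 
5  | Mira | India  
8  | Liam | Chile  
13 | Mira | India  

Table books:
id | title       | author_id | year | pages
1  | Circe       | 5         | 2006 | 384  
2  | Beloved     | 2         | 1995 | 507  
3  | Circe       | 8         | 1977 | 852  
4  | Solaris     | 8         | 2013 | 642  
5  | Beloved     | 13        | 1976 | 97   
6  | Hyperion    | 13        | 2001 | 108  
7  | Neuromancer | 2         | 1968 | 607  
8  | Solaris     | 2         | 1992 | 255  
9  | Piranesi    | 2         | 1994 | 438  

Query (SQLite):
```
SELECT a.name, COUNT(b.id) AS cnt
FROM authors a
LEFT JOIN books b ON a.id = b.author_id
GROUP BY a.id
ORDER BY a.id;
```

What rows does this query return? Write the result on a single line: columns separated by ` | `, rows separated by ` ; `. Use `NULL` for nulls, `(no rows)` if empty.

LEFT JOIN keeps every authors row; unmatched ones get NULL for books columns.
Group by authors.id and compute COUNT(b.id). COUNT(col) of an all-NULL group is 0.
  2: ids {2, 7, 8, 9} → COUNT(b.id)=4
  5: ids {1} → COUNT(b.id)=1
  8: ids {3, 4} → COUNT(b.id)=2
  13: ids {5, 6} → COUNT(b.id)=2

Mira | 4 ; Mira | 1 ; Liam | 2 ; Mira | 2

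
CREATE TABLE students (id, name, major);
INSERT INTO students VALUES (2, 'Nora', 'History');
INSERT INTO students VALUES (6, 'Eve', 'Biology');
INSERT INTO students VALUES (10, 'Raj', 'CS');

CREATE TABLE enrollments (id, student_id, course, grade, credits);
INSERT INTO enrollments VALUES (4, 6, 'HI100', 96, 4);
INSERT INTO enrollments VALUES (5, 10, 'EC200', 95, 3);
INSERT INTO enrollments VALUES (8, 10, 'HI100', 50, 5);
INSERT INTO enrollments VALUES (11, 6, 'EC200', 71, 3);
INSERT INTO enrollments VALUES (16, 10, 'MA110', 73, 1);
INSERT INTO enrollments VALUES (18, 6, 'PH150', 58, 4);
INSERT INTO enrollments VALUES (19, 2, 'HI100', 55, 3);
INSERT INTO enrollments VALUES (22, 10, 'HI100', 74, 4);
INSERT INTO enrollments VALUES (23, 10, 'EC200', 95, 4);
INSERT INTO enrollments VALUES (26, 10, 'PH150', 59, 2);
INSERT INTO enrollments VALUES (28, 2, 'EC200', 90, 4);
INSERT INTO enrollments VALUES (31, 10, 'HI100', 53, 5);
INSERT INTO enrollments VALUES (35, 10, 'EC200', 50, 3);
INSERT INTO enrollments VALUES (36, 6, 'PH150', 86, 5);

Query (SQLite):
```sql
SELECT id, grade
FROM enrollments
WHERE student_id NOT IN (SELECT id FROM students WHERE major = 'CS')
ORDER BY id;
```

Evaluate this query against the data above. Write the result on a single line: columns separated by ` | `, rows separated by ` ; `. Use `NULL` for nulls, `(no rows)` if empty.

Inner query: students.id where major = 'CS'.
Outer: keep enrollments rows whose student_id is not in that set.
Inner query → {10}

4 | 96 ; 11 | 71 ; 18 | 58 ; 19 | 55 ; 28 | 90 ; 36 | 86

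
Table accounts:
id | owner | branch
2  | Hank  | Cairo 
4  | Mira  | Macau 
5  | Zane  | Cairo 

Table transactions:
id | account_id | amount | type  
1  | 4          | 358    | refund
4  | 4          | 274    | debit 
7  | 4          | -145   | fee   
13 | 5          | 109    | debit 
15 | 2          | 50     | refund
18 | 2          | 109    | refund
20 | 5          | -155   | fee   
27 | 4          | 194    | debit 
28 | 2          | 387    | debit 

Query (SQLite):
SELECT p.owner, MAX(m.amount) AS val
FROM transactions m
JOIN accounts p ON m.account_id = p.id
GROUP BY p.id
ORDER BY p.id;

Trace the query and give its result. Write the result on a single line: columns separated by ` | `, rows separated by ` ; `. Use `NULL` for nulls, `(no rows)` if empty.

Hank | 387 ; Mira | 358 ; Zane | 109

Join each transactions row to its accounts via account_id.
Group joined rows by accounts.id; compute MAX(m.amount) per group.
  2: ids {15, 18, 28} → MAX(m.amount)=387
  4: ids {1, 4, 7, 27} → MAX(m.amount)=358
  5: ids {13, 20} → MAX(m.amount)=109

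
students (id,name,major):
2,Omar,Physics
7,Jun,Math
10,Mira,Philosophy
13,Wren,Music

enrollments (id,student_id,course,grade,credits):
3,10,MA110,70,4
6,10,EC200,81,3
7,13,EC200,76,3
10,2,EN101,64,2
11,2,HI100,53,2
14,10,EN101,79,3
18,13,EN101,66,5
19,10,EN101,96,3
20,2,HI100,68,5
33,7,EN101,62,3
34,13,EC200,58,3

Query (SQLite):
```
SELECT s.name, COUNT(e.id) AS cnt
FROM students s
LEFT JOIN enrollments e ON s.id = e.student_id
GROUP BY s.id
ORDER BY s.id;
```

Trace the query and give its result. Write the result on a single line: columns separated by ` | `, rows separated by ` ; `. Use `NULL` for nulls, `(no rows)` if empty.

Omar | 3 ; Jun | 1 ; Mira | 4 ; Wren | 3

LEFT JOIN keeps every students row; unmatched ones get NULL for enrollments columns.
Group by students.id and compute COUNT(e.id). COUNT(col) of an all-NULL group is 0.
  2: ids {10, 11, 20} → COUNT(e.id)=3
  7: ids {33} → COUNT(e.id)=1
  10: ids {3, 6, 14, 19} → COUNT(e.id)=4
  13: ids {7, 18, 34} → COUNT(e.id)=3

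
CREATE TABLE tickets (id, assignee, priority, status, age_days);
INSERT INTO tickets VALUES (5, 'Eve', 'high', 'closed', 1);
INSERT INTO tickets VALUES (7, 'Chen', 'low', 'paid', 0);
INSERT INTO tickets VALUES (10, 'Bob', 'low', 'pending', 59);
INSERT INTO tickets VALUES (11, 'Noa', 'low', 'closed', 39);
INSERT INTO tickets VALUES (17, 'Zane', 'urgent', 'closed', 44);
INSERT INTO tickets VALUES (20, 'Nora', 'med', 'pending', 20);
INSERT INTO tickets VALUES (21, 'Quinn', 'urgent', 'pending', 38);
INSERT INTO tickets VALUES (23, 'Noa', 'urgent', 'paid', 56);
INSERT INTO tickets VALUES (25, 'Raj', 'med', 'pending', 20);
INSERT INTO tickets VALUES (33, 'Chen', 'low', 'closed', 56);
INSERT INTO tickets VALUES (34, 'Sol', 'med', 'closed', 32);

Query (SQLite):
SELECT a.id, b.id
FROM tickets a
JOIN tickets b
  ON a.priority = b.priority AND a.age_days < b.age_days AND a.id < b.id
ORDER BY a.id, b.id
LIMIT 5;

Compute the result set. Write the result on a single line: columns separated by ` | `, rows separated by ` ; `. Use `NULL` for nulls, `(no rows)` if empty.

7 | 10 ; 7 | 11 ; 7 | 33 ; 11 | 33 ; 17 | 23

Pairs (a,b) with same priority, a.age_days < b.age_days, a.id < b.id.
priority groups: high:{5} low:{7,10,11,33} med:{20,25,34} urgent:{17,21,23}
Ordered by (a.id, b.id); first 5.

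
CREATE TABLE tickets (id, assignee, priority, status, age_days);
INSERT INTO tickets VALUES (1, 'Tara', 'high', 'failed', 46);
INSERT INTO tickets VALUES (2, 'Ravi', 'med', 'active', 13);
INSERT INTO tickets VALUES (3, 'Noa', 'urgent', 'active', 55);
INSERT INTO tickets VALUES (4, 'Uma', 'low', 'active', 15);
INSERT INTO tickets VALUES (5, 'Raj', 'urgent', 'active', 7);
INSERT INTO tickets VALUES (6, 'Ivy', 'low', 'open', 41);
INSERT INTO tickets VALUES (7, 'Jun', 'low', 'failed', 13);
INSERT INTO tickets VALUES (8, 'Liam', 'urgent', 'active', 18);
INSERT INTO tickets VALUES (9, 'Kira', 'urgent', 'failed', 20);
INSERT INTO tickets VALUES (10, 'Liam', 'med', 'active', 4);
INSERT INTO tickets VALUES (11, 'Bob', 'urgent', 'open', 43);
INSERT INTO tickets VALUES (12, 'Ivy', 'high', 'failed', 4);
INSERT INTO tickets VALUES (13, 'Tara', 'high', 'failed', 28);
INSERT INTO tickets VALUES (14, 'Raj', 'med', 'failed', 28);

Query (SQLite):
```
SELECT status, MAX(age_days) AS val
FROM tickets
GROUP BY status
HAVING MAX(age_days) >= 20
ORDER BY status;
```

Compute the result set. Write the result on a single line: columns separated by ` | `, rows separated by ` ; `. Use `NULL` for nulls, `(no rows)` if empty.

active | 55 ; failed | 46 ; open | 43

Partition tickets by status; compute MAX(age_days) within each group.
HAVING: keep groups where MAX(age_days) >= 20.
  active: ids {2, 3, 4, 5, 8, 10} → MAX(age_days)=55
  failed: ids {1, 7, 9, 12, 13, 14} → MAX(age_days)=46
  open: ids {6, 11} → MAX(age_days)=43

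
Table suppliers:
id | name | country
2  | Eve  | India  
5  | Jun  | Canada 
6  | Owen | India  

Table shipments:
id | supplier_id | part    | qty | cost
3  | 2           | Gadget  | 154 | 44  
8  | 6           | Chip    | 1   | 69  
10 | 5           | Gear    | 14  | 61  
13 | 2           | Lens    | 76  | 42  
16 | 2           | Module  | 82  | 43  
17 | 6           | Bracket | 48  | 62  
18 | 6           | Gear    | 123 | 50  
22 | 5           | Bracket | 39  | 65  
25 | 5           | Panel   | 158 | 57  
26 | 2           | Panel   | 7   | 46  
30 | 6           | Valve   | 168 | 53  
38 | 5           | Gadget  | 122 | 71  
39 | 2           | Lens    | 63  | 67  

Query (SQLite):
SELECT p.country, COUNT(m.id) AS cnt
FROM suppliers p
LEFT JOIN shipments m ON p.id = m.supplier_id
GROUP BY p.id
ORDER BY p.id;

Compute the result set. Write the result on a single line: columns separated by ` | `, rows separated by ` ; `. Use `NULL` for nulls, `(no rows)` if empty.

India | 5 ; Canada | 4 ; India | 4

LEFT JOIN keeps every suppliers row; unmatched ones get NULL for shipments columns.
Group by suppliers.id and compute COUNT(m.id). COUNT(col) of an all-NULL group is 0.
  2: ids {3, 13, 16, 26, 39} → COUNT(m.id)=5
  5: ids {10, 22, 25, 38} → COUNT(m.id)=4
  6: ids {8, 17, 18, 30} → COUNT(m.id)=4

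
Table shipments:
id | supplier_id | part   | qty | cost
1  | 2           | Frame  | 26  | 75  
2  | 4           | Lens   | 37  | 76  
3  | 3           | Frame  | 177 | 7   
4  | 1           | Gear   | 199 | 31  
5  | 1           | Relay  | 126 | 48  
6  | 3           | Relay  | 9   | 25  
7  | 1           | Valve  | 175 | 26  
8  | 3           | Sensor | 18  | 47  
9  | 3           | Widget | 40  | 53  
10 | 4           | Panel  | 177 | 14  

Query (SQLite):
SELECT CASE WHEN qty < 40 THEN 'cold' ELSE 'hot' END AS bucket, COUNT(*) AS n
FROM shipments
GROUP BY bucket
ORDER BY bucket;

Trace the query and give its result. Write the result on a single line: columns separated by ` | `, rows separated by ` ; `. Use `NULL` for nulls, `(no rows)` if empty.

cold | 4 ; hot | 6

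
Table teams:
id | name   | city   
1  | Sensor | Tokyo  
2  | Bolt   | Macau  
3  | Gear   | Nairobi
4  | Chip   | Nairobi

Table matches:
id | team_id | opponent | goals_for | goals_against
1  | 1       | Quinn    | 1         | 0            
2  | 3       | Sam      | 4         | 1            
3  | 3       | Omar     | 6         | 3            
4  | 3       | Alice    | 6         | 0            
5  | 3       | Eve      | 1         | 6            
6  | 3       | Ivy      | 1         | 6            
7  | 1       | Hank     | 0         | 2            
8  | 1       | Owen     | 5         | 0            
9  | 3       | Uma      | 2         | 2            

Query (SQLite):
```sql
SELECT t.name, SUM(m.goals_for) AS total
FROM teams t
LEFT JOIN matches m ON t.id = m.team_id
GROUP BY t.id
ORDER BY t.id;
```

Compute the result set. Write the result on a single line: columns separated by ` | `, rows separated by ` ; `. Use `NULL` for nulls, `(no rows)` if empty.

Sensor | 6 ; Bolt | NULL ; Gear | 20 ; Chip | NULL

LEFT JOIN keeps every teams row; unmatched ones get NULL for matches columns.
Group by teams.id and compute SUM(m.goals_for). SUM over an all-NULL group is NULL.
  1: ids {1, 7, 8} → SUM(m.goals_for)=6
  2: ids {—} → SUM(m.goals_for)=NULL
  3: ids {2, 3, 4, 5, 6, 9} → SUM(m.goals_for)=20
  4: ids {—} → SUM(m.goals_for)=NULL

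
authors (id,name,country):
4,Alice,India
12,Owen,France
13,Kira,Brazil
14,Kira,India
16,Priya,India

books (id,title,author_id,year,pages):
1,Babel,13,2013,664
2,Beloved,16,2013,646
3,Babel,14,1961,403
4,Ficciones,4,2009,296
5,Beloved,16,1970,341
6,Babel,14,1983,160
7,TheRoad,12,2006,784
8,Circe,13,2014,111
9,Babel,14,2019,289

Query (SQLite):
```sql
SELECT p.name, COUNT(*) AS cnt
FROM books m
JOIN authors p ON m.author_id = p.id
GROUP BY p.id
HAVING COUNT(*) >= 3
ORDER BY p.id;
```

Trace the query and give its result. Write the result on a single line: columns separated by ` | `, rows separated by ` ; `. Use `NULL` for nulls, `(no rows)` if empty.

Kira | 3

Join each books row to its authors via author_id.
Group joined rows by authors.id; compute COUNT(*) per group.
HAVING: keep groups with count ≥ 3.
  4: ids {4} → COUNT(*)=1
  12: ids {7} → COUNT(*)=1
  13: ids {1, 8} → COUNT(*)=2
  14: ids {3, 6, 9} → COUNT(*)=3
  16: ids {2, 5} → COUNT(*)=2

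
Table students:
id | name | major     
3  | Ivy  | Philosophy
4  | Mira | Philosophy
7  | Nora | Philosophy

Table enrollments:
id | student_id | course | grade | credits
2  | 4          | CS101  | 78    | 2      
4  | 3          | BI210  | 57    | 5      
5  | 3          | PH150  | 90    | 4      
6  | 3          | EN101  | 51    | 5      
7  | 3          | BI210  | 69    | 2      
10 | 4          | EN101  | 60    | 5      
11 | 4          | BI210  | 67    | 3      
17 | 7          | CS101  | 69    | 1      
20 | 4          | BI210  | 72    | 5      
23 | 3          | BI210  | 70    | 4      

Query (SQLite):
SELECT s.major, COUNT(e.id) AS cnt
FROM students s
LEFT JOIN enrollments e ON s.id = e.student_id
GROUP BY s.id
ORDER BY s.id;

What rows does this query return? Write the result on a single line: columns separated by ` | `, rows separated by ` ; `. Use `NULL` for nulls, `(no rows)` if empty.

LEFT JOIN keeps every students row; unmatched ones get NULL for enrollments columns.
Group by students.id and compute COUNT(e.id). COUNT(col) of an all-NULL group is 0.
  3: ids {4, 5, 6, 7, 23} → COUNT(e.id)=5
  4: ids {2, 10, 11, 20} → COUNT(e.id)=4
  7: ids {17} → COUNT(e.id)=1

Philosophy | 5 ; Philosophy | 4 ; Philosophy | 1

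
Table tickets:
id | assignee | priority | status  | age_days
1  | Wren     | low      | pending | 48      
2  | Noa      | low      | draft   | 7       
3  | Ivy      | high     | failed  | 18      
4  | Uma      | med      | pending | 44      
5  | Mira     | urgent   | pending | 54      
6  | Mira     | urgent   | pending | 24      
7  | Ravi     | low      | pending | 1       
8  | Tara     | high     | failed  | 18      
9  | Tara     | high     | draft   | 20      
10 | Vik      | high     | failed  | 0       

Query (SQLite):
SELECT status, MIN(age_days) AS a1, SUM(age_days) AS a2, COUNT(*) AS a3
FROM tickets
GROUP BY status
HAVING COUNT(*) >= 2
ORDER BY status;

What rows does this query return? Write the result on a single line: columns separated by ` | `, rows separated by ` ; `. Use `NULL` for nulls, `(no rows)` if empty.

draft | 7 | 27 | 2 ; failed | 0 | 36 | 3 ; pending | 1 | 171 | 5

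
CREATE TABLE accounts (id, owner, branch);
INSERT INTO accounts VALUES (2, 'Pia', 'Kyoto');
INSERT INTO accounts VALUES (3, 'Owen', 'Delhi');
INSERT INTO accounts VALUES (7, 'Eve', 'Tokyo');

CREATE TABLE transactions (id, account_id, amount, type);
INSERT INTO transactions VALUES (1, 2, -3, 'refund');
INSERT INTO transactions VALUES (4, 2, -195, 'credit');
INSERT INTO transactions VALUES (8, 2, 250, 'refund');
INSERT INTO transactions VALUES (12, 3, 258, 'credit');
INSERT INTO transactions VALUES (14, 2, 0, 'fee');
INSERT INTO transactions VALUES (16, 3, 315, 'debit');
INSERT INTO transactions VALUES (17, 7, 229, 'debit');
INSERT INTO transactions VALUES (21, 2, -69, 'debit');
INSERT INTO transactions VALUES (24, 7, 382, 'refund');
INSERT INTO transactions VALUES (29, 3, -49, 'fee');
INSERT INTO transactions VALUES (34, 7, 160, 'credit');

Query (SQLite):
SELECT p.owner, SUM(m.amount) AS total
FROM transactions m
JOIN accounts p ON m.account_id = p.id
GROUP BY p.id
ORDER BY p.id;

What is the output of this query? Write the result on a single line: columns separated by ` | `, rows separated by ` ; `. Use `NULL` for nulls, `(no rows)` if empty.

Pia | -17 ; Owen | 524 ; Eve | 771

Join each transactions row to its accounts via account_id.
Group joined rows by accounts.id; compute SUM(m.amount) per group.
  2: ids {1, 4, 8, 14, 21} → SUM(m.amount)=-17
  3: ids {12, 16, 29} → SUM(m.amount)=524
  7: ids {17, 24, 34} → SUM(m.amount)=771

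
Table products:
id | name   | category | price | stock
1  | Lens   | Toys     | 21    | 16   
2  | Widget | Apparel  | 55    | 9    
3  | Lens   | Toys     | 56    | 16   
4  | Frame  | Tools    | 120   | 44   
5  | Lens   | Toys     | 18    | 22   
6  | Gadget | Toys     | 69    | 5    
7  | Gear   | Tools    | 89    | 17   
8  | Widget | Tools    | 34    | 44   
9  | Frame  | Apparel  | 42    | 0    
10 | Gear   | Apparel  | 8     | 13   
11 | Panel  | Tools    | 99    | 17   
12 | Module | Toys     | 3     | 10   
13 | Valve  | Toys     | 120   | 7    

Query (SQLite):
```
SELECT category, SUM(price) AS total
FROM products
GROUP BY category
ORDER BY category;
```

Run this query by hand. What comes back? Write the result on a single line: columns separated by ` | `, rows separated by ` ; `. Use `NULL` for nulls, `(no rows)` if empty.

Apparel | 105 ; Tools | 342 ; Toys | 287

Partition products by category; compute SUM(price) within each group.
  Apparel: ids {2, 9, 10} → SUM(price)=105
  Tools: ids {4, 7, 8, 11} → SUM(price)=342
  Toys: ids {1, 3, 5, 6, 12, 13} → SUM(price)=287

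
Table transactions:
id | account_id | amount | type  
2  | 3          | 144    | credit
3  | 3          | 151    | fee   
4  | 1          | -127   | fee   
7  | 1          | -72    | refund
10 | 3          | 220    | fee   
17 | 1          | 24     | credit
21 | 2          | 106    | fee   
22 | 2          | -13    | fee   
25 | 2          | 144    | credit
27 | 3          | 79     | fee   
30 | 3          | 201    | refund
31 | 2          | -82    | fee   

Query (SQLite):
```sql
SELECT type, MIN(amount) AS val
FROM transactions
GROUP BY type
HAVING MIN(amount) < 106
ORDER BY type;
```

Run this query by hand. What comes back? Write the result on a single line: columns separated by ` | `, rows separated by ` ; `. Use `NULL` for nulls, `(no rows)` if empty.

credit | 24 ; fee | -127 ; refund | -72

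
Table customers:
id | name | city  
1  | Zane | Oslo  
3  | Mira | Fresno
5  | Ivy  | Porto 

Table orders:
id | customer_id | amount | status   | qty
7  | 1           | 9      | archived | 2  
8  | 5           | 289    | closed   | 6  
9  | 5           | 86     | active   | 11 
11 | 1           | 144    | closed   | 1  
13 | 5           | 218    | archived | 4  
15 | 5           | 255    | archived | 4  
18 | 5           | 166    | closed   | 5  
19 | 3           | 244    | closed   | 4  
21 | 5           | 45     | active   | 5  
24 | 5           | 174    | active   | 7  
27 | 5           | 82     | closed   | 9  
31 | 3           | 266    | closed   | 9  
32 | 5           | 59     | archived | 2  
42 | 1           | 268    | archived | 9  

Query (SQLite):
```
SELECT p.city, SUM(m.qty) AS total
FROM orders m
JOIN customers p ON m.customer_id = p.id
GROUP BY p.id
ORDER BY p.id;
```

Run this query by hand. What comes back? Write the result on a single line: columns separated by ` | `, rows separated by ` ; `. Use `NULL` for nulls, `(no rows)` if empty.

Oslo | 12 ; Fresno | 13 ; Porto | 53

Join each orders row to its customers via customer_id.
Group joined rows by customers.id; compute SUM(m.qty) per group.
  1: ids {7, 11, 42} → SUM(m.qty)=12
  3: ids {19, 31} → SUM(m.qty)=13
  5: ids {8, 9, 13, 15, 18, 21, 24, 27, 32} → SUM(m.qty)=53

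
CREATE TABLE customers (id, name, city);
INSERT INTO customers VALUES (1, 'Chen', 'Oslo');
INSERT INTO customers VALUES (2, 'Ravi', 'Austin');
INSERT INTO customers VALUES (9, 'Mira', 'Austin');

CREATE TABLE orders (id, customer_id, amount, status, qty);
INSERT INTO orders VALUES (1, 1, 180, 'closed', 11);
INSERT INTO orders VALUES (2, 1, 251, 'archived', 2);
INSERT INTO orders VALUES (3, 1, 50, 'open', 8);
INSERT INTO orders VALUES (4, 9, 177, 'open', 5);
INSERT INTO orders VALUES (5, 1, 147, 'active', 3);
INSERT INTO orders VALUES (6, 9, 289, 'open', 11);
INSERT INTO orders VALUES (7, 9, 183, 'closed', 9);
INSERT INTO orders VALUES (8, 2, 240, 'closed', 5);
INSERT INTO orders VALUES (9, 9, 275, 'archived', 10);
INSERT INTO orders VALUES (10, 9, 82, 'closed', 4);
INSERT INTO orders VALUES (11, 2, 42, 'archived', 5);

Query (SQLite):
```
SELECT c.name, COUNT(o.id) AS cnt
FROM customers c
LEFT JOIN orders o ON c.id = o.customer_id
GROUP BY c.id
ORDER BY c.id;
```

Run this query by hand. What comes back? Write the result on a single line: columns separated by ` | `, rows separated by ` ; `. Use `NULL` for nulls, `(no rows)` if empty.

LEFT JOIN keeps every customers row; unmatched ones get NULL for orders columns.
Group by customers.id and compute COUNT(o.id). COUNT(col) of an all-NULL group is 0.
  1: ids {1, 2, 3, 5} → COUNT(o.id)=4
  2: ids {8, 11} → COUNT(o.id)=2
  9: ids {4, 6, 7, 9, 10} → COUNT(o.id)=5

Chen | 4 ; Ravi | 2 ; Mira | 5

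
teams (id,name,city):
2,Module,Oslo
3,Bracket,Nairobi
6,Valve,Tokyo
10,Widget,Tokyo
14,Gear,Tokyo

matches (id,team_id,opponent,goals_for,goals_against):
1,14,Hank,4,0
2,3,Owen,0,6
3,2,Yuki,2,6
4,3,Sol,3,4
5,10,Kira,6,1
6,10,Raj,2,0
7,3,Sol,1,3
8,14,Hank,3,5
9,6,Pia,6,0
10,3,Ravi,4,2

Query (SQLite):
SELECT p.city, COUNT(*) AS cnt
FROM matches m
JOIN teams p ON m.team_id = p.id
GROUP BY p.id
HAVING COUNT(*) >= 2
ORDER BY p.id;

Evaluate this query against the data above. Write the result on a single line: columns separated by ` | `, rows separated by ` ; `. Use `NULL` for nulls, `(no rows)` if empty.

Nairobi | 4 ; Tokyo | 2 ; Tokyo | 2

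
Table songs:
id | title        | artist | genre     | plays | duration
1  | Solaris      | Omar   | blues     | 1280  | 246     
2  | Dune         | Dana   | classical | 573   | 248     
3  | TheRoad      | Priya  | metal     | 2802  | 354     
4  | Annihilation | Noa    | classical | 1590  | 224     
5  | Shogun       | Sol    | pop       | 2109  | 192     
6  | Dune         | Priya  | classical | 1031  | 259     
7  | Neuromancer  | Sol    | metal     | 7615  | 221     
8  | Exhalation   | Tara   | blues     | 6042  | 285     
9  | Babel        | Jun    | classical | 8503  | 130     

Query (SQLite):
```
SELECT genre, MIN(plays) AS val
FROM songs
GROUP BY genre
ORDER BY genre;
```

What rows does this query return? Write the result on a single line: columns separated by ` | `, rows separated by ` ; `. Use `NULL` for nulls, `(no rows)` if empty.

Partition songs by genre; compute MIN(plays) within each group.
  blues: ids {1, 8} → MIN(plays)=1280
  classical: ids {2, 4, 6, 9} → MIN(plays)=573
  metal: ids {3, 7} → MIN(plays)=2802
  pop: ids {5} → MIN(plays)=2109

blues | 1280 ; classical | 573 ; metal | 2802 ; pop | 2109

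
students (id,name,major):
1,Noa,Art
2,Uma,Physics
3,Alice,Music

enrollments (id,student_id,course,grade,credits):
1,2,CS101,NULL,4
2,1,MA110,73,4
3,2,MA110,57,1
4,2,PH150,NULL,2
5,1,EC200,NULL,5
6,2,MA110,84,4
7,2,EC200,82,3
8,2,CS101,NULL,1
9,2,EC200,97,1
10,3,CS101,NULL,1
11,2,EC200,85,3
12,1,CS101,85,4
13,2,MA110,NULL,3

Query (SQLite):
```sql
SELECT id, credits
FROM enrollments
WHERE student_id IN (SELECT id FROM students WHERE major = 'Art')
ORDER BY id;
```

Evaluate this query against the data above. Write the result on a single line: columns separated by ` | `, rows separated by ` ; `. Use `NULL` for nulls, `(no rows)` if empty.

Inner query: students.id where major = 'Art'.
Outer: keep enrollments rows whose student_id is in that set.
Inner query → {1}

2 | 4 ; 5 | 5 ; 12 | 4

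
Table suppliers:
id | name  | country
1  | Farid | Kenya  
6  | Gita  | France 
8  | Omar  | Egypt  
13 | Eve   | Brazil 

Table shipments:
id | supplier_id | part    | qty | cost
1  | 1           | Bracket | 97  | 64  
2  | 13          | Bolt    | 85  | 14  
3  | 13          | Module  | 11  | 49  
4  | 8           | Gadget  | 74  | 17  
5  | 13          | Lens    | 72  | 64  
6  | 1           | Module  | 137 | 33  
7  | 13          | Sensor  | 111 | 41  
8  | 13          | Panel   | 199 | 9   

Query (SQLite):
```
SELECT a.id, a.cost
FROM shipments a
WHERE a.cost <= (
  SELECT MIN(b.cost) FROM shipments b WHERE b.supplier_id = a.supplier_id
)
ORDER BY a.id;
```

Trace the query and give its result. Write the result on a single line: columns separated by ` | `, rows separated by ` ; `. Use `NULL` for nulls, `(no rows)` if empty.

For each shipments row a, compute MIN(cost) over rows sharing a.supplier_id.
Keep row a if a.cost <= that per-group MIN.
  supplier_id=1: MIN(cost) = 33
  supplier_id=8: MIN(cost) = 17
  supplier_id=13: MIN(cost) = 9

4 | 17 ; 6 | 33 ; 8 | 9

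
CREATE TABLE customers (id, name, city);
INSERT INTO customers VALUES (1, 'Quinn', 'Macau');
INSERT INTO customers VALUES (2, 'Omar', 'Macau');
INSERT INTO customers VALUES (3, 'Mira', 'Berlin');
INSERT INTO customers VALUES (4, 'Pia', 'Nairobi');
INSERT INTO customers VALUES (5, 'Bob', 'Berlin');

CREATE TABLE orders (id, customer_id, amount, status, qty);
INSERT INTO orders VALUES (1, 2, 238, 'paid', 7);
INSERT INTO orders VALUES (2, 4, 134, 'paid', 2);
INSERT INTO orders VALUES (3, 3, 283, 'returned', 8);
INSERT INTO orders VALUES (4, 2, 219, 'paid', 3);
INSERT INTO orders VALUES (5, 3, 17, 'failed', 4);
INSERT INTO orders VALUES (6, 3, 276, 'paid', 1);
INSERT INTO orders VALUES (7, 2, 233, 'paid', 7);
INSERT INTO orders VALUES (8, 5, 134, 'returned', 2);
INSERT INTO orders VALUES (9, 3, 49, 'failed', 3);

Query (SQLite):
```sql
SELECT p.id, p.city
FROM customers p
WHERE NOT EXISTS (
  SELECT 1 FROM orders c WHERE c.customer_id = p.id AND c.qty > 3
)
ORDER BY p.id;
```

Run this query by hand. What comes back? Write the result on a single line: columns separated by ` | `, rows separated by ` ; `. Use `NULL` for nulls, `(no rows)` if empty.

For each customers row, check whether any orders with matching customer_id has qty > 3.
Keep rows where that is false.

1 | Macau ; 4 | Nairobi ; 5 | Berlin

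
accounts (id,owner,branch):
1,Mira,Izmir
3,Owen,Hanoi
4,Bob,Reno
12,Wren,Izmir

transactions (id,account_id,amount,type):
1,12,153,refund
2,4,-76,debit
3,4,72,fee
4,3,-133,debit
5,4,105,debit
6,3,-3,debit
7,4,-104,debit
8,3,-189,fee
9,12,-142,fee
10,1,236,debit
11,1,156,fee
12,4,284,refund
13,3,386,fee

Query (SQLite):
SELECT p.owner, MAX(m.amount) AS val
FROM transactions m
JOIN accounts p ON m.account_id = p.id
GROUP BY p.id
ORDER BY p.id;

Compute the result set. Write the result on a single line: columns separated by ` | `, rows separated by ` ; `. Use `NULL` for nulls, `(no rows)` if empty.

Mira | 236 ; Owen | 386 ; Bob | 284 ; Wren | 153

Join each transactions row to its accounts via account_id.
Group joined rows by accounts.id; compute MAX(m.amount) per group.
  1: ids {10, 11} → MAX(m.amount)=236
  3: ids {4, 6, 8, 13} → MAX(m.amount)=386
  4: ids {2, 3, 5, 7, 12} → MAX(m.amount)=284
  12: ids {1, 9} → MAX(m.amount)=153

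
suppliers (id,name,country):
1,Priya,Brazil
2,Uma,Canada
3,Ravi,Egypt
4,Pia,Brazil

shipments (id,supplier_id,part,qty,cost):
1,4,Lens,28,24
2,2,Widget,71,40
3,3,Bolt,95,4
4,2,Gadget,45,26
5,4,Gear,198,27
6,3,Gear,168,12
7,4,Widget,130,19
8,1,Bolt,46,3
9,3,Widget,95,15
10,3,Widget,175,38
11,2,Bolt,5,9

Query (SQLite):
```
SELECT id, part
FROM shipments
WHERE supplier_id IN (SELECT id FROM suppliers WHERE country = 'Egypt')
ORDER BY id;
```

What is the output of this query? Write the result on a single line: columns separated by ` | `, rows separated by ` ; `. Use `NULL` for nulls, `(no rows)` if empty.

Inner query: suppliers.id where country = 'Egypt'.
Outer: keep shipments rows whose supplier_id is in that set.
Inner query → {3}

3 | Bolt ; 6 | Gear ; 9 | Widget ; 10 | Widget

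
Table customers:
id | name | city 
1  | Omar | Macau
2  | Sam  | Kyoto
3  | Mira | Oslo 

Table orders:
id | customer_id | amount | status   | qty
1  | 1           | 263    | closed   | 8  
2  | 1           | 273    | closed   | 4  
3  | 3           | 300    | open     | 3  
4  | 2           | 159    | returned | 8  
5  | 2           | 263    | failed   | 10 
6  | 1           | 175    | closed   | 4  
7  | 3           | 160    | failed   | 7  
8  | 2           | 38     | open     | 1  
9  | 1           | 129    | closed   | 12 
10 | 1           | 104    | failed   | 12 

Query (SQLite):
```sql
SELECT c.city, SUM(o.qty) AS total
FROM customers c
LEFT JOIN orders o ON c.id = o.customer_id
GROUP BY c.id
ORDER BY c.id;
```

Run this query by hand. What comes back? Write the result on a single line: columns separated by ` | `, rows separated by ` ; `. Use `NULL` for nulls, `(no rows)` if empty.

LEFT JOIN keeps every customers row; unmatched ones get NULL for orders columns.
Group by customers.id and compute SUM(o.qty). SUM over an all-NULL group is NULL.
  1: ids {1, 2, 6, 9, 10} → SUM(o.qty)=40
  2: ids {4, 5, 8} → SUM(o.qty)=19
  3: ids {3, 7} → SUM(o.qty)=10

Macau | 40 ; Kyoto | 19 ; Oslo | 10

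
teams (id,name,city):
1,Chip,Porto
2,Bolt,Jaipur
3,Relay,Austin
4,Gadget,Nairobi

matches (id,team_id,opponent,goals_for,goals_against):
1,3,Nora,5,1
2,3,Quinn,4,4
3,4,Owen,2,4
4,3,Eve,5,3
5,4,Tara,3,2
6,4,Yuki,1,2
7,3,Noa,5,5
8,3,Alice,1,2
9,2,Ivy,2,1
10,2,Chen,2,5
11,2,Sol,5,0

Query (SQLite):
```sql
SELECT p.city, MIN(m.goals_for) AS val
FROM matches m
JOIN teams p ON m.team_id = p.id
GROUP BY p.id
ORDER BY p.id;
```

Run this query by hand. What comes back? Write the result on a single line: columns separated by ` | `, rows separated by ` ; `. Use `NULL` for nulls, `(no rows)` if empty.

Jaipur | 2 ; Austin | 1 ; Nairobi | 1

Join each matches row to its teams via team_id.
Group joined rows by teams.id; compute MIN(m.goals_for) per group.
  2: ids {9, 10, 11} → MIN(m.goals_for)=2
  3: ids {1, 2, 4, 7, 8} → MIN(m.goals_for)=1
  4: ids {3, 5, 6} → MIN(m.goals_for)=1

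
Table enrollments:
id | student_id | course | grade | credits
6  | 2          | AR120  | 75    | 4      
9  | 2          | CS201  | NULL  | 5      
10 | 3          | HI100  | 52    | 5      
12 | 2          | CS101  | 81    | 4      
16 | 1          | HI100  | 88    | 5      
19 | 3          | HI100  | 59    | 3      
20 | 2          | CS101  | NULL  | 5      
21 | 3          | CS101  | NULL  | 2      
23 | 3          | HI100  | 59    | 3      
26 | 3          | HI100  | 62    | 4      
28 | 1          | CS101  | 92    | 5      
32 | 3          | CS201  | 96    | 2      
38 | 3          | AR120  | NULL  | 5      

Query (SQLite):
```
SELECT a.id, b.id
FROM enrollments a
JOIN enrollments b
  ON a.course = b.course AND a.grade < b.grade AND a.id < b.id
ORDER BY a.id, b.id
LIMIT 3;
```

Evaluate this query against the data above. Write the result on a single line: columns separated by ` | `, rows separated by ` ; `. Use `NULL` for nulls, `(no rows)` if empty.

Pairs (a,b) with same course, a.grade < b.grade, a.id < b.id.
course groups: AR120:{6,38} CS101:{12,20,21,28} CS201:{9,32} HI100:{10,16,19,23,26}
Ordered by (a.id, b.id); first 3.

10 | 16 ; 10 | 19 ; 10 | 23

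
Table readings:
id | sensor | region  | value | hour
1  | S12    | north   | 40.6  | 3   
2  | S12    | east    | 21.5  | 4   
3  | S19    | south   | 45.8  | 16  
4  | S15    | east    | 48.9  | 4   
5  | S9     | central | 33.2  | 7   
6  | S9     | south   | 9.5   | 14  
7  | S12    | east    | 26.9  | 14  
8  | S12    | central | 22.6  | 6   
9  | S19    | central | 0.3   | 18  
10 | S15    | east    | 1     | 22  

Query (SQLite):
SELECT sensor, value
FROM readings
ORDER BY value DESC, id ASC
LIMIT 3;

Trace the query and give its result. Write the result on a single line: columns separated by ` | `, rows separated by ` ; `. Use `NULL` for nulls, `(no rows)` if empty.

S15 | 48.9 ; S19 | 45.8 ; S12 | 40.6

Sort by value desc, tiebreak id asc: (48.9, id=4), (45.8, id=3), (40.6, id=1), (33.2, id=5), (26.9, id=7), (22.6, id=8) …. Take first 3.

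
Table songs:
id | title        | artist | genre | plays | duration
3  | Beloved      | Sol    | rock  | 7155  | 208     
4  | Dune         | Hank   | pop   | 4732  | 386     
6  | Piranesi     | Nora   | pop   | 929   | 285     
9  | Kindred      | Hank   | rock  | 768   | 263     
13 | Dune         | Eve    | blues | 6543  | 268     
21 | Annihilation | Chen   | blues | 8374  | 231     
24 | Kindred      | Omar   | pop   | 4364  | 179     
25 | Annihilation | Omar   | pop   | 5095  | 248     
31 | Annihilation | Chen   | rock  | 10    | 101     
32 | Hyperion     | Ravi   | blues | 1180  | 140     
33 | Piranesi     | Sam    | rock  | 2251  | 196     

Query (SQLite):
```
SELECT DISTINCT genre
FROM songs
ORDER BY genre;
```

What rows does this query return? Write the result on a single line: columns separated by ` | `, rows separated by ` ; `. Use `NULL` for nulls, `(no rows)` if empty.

Collect distinct genre values from songs.

blues ; pop ; rock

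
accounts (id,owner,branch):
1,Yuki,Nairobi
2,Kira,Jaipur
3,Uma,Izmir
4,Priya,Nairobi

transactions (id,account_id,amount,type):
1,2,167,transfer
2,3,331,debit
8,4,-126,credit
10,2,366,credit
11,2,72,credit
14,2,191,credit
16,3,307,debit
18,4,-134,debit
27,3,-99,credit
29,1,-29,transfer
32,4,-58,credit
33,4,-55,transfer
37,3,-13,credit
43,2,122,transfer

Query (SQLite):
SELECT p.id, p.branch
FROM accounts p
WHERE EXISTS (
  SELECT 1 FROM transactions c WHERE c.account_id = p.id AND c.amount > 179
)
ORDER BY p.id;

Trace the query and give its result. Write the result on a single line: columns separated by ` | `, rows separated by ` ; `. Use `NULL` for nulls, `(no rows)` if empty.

2 | Jaipur ; 3 | Izmir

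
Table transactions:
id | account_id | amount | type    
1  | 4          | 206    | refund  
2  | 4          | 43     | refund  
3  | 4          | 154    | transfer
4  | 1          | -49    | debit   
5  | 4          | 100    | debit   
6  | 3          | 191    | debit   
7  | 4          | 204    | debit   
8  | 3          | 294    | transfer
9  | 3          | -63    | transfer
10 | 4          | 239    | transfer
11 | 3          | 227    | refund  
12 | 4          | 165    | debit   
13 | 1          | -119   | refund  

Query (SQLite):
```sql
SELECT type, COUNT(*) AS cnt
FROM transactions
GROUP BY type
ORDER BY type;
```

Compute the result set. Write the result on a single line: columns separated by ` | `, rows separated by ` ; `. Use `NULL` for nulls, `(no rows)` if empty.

Partition transactions by type; compute COUNT(*) within each group.
  debit: ids {4, 5, 6, 7, 12} → COUNT(*)=5
  refund: ids {1, 2, 11, 13} → COUNT(*)=4
  transfer: ids {3, 8, 9, 10} → COUNT(*)=4

debit | 5 ; refund | 4 ; transfer | 4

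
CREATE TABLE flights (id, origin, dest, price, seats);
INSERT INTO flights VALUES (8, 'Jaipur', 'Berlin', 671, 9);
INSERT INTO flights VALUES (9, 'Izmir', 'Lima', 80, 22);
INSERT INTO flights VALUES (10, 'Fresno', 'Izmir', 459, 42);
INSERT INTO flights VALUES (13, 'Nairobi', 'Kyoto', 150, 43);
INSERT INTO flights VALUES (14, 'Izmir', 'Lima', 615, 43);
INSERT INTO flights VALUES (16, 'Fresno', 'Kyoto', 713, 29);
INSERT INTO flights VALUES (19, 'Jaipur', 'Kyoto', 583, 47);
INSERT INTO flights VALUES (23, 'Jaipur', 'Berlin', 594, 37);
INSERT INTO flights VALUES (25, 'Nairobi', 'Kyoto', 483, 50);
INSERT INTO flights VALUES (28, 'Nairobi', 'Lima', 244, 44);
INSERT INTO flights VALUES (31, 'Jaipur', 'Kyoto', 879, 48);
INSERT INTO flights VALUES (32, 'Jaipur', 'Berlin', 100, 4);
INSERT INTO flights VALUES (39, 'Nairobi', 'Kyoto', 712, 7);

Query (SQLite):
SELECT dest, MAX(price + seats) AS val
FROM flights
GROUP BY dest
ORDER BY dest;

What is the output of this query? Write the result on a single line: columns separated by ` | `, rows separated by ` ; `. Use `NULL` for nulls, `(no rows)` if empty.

For each row compute price + seats.
Group by dest; take MAX of the expression per group.
  Berlin: ids {8, 23, 32} → MAX(price + seats)=680
  Izmir: ids {10} → MAX(price + seats)=501
  Kyoto: ids {13, 16, 19, 25, 31, 39} → MAX(price + seats)=927
  Lima: ids {9, 14, 28} → MAX(price + seats)=658

Berlin | 680 ; Izmir | 501 ; Kyoto | 927 ; Lima | 658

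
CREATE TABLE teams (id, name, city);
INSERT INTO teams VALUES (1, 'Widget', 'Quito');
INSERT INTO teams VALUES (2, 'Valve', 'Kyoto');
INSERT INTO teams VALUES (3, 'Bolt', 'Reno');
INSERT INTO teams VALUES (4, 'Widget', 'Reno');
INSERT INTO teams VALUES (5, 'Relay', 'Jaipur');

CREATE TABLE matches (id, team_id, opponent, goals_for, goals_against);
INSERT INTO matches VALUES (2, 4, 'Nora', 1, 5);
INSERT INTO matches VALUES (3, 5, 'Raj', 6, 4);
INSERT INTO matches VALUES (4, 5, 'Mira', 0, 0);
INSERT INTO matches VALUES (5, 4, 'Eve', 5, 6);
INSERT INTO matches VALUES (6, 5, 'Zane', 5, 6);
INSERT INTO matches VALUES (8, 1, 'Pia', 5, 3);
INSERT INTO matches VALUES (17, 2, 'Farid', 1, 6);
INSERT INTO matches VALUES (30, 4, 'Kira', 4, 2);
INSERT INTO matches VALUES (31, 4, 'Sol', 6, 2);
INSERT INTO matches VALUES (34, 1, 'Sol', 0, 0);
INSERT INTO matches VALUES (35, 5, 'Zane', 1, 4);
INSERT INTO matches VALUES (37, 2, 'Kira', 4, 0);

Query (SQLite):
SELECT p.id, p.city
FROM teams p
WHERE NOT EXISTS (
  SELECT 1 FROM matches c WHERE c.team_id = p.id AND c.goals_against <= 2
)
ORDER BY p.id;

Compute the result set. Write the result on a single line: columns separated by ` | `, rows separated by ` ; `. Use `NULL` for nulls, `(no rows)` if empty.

For each teams row, check whether any matches with matching team_id has goals_against <= 2.
Keep rows where that is false.

3 | Reno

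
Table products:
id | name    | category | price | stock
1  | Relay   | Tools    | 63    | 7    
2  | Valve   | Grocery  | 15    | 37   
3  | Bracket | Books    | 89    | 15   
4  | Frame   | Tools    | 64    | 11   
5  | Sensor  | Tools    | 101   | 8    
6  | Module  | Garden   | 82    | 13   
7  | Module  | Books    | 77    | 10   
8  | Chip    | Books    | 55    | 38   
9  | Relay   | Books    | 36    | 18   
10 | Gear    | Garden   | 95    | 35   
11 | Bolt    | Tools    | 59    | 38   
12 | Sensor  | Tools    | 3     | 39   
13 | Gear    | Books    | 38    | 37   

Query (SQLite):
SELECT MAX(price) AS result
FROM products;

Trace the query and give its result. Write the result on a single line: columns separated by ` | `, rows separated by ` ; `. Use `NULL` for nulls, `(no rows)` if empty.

All price values: [63, 15, 89, 64, 101, 82, 77, 55, 36, 95, 59, 3, 38].
MAX of non-NULL values = 101.

101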